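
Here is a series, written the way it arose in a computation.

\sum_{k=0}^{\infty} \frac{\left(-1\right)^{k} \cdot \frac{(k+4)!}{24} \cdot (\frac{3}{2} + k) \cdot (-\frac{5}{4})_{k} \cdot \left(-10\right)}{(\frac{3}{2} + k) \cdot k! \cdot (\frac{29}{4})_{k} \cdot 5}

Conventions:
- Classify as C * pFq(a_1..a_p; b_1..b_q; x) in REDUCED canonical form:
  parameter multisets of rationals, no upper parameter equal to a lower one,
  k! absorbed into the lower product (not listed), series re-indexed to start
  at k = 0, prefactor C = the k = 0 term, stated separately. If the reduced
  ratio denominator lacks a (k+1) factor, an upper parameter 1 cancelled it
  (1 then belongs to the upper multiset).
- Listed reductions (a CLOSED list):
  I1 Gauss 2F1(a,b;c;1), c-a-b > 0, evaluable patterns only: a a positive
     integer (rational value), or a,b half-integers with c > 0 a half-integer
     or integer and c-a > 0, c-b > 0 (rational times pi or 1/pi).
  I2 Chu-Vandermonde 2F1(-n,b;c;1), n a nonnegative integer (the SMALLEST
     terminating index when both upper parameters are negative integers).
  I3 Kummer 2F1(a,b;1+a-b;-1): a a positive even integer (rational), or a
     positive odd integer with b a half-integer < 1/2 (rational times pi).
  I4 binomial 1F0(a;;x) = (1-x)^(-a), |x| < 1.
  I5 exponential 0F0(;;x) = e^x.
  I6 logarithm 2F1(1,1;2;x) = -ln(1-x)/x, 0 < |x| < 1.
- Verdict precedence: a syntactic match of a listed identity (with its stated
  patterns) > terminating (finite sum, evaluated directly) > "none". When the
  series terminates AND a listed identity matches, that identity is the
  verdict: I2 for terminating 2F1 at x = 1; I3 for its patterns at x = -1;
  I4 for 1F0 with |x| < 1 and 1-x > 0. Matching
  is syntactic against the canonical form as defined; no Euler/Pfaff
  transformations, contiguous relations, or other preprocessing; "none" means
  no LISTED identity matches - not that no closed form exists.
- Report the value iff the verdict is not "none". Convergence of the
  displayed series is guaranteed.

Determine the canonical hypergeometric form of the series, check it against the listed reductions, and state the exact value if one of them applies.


Canonical form: C = -2 times 2F1 with upper {-\frac{5}{4}, 5}, lower {\frac{29}{4}}, x = -1. Verdict: none. Every listed pattern misses the 2F1 form at -1, upper {-\frac{5}{4}, 5}.

Key observation: with t_0 = -2, striking the common factor k + 3/2 reduces the term (C = -2).
Adjacent-term ratio: r(k) = -1 * (k-\frac{5}{4}) (k+5) / [(k+\frac{29}{4}) (k+1)] - poly over poly, x = -1 from leading terms; C = -2 at k = 0.


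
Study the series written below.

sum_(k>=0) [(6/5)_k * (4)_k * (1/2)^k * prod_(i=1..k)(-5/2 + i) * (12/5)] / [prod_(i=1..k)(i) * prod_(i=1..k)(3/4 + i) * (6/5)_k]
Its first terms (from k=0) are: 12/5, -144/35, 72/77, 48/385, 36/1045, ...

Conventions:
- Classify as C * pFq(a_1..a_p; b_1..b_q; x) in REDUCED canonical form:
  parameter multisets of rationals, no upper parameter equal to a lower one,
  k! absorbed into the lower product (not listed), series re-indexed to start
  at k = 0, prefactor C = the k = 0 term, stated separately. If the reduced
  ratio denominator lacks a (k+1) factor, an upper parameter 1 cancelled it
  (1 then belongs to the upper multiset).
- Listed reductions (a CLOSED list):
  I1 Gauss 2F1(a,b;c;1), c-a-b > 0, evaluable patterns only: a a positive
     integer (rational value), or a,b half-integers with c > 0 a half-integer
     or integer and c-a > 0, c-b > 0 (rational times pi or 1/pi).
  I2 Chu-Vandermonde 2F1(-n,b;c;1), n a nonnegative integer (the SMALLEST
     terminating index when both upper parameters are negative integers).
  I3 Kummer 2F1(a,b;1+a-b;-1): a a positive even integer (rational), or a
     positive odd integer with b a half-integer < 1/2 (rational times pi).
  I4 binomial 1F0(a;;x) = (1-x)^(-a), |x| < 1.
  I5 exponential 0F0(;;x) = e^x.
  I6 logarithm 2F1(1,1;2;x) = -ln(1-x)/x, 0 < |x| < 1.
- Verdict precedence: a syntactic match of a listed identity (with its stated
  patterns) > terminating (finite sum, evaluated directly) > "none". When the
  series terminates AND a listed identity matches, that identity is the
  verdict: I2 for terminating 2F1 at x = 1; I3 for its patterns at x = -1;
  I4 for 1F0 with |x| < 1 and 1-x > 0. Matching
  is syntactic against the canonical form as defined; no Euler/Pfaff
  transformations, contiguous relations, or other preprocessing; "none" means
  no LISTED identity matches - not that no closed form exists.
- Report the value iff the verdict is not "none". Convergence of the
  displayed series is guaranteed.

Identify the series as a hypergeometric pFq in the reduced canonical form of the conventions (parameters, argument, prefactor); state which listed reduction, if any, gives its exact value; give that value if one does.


At argument 1/2: a 2F1 with upper {-3/2, 4}, lower {7/4}, scaled by C = 12/5. Verdict: none. No listed pattern accepts 2F1(-3/2, 4; 7/4; 1/2).

Structural cue: t_0 being 12/5, the parameter 6/5 appears in both the upper and lower lists and cancels.
Adjacent-term ratio: r(k) = (1/2) * (k-3/2) (k+4) / [(k+7/4) (k+1)] - rational in k, leading ratio (1/2); with t_0 = 12/5, classification follows.


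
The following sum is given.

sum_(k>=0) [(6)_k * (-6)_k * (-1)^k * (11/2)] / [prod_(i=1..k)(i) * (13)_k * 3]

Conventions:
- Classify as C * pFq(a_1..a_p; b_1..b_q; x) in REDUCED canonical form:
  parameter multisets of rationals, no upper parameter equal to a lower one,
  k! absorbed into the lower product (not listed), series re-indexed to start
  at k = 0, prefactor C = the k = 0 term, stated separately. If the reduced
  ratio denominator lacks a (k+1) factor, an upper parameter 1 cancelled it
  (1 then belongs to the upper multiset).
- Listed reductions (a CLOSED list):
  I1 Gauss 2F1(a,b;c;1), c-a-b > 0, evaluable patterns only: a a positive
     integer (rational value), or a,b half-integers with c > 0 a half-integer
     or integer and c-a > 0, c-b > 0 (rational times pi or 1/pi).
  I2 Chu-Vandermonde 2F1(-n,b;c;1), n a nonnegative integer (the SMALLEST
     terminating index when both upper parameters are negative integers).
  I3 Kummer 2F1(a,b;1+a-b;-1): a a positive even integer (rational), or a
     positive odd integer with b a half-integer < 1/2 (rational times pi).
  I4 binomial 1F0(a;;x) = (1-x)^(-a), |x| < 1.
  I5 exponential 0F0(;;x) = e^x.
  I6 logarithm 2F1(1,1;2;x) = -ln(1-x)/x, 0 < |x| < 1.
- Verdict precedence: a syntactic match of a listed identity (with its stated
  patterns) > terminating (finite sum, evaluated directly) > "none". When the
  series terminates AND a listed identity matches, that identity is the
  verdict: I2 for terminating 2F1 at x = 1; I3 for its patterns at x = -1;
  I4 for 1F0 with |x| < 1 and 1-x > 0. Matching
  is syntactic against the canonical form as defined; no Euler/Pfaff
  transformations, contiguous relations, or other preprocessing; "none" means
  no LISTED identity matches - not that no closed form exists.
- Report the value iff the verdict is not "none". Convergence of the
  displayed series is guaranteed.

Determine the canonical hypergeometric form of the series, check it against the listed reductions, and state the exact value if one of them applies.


Classification (C = 11/6): 2F1 with upper {-6, 6}, lower {13}, argument x = -1. Verdict: the Kummer evaluation I3 matches (x = -1; c = 13 equals 1+a-b for upper {-6, 6}: listed pattern). Hence: 121/6.

Key observation: x = (-1) and the product of the first k integers (C = 11/6) is k!.
Step ratio: r(k) = (-1) * (k-6) (k+6) / [(k+13) (k+1)] ; factor over Q: parameters, x = (-1), and C = 11/6.


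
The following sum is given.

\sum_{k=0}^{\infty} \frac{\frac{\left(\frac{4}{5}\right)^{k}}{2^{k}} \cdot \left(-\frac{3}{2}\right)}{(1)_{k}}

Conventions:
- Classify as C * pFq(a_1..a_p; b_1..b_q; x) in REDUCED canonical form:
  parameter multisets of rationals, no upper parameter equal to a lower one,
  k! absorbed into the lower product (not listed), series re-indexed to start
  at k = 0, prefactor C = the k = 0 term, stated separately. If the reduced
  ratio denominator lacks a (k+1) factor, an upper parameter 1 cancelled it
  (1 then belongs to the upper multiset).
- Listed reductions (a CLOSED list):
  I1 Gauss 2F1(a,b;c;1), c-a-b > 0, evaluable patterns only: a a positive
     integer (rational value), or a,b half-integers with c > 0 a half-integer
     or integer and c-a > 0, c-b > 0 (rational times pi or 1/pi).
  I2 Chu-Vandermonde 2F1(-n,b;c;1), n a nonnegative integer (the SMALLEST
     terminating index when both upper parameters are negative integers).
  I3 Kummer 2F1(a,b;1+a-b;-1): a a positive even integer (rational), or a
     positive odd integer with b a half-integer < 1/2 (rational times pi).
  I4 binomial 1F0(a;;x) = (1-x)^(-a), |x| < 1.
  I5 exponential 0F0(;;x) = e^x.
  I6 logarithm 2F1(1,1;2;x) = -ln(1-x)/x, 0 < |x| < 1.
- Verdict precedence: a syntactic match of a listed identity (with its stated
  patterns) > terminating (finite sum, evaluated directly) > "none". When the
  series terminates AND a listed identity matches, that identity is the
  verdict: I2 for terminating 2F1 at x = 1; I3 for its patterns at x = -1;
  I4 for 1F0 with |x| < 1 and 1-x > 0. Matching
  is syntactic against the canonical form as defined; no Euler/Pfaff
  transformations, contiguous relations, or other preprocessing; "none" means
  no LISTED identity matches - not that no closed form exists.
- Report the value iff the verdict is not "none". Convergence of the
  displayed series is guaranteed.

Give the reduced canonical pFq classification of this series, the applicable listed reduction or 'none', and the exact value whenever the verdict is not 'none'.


Structural cue: x = \frac{2}{5} and the two k-th powers (C = -3/2, x = 2/5) combine into one argument.
Step ratio: r(k) = \frac{2}{5} * 1 / [(k+1)] - rational in k, leading ratio \frac{2}{5}; with t_0 = -\frac{3}{2}, classification follows.

The series (x = \frac{2}{5}) is 0F0: upper {-}, lower {-}, prefactor -\frac{3}{2}. Verdict at x = \frac{2}{5}: the I5 exponential reduction matches (the 0F0 exponential series at x = \frac{2}{5}). Value: \left(-\frac{3}{2}\right) \cdot e^{\frac{2}{5}}.


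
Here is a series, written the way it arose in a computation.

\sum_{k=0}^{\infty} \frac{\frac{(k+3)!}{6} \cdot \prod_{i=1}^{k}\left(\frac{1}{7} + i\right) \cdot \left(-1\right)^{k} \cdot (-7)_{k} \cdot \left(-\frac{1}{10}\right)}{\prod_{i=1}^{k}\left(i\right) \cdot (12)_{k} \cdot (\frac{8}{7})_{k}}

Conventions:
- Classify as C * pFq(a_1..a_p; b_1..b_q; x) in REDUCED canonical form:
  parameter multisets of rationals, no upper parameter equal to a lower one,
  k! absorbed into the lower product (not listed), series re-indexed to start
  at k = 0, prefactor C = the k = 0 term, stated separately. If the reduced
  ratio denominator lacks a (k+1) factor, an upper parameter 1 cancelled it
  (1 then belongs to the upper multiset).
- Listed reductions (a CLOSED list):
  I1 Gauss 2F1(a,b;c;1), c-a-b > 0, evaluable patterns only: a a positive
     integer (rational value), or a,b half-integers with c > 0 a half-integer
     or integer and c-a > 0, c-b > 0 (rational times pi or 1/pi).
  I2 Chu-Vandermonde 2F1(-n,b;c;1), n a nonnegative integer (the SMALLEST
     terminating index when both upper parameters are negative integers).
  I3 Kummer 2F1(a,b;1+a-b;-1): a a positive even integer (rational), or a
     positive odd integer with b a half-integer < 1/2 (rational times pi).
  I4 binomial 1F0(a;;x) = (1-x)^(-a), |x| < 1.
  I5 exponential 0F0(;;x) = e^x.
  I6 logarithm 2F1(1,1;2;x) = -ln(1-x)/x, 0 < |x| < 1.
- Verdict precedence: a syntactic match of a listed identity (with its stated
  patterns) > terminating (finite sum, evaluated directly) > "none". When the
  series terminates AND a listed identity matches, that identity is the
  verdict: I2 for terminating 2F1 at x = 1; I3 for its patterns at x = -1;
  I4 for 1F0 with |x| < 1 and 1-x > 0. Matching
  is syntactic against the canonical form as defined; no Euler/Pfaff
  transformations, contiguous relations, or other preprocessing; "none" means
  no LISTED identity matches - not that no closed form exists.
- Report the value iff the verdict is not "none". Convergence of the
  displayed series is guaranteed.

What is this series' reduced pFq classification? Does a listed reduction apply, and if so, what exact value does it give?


Prefactor -\frac{1}{10}, argument -1: 2F1 with upper {-7, 4} over lower {12}. Verdict: Kummer's theorem (I3) applies (x = -1; c = 12 equals 1+a-b for upper {-7, 4}: listed pattern). Its exact value is -\frac{11}{12}.

First insight: from the first term -\frac{1}{10}: the parameter 8/7 appears in both the upper and lower lists and cancels.
Consecutive-term ratio: r(k) = -1 * (k-7) (k+4) / [(k+12) (k+1)] - poly over poly, x = -1 from leading terms; C = -\frac{1}{10} at k = 0.


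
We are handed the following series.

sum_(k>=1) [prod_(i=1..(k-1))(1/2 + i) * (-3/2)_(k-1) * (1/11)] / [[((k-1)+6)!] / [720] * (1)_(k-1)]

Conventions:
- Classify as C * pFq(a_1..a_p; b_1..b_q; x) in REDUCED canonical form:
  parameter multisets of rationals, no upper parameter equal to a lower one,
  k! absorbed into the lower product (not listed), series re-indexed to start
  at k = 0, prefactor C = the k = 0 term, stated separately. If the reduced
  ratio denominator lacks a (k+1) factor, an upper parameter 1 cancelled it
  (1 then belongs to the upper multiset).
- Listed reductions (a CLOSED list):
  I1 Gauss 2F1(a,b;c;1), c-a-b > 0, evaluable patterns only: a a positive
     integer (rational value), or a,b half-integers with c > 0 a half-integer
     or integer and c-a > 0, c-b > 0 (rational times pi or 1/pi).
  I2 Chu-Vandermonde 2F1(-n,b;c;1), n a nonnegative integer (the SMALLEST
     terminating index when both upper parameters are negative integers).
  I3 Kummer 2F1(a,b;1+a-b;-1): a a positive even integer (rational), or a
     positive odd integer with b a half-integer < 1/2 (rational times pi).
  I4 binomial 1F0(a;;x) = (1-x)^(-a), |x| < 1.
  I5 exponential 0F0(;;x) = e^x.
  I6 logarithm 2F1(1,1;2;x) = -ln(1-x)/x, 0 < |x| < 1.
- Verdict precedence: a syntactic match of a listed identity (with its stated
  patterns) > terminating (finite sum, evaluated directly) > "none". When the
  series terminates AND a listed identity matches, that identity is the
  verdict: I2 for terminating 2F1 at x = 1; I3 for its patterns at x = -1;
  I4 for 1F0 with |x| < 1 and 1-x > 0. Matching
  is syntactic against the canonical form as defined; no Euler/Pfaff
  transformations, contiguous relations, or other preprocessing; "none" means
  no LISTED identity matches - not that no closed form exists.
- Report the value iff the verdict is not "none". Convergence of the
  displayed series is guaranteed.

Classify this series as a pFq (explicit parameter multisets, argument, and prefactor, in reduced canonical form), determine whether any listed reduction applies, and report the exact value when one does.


At argument 1: a 2F1 with upper {-3/2, 3/2}, lower {7}, scaled by C = 1/11. Verdict: Gauss (I1, half-integer pattern) matches (x = 1; upper {-3/2, 3/2} half-integers, c = 7 in the evaluable pattern). Hence: (2097152/10405395) / pi.

Structural cue: with t_0 = 1/11, (1)_k (C = 1/11) is k! itself.
Step ratio: r(k) = 1 * (k-3/2) (k+3/2) / [(k+7) (k+1)] - poly over poly, x = 1 from leading terms; C = 1/11 at k = 0.


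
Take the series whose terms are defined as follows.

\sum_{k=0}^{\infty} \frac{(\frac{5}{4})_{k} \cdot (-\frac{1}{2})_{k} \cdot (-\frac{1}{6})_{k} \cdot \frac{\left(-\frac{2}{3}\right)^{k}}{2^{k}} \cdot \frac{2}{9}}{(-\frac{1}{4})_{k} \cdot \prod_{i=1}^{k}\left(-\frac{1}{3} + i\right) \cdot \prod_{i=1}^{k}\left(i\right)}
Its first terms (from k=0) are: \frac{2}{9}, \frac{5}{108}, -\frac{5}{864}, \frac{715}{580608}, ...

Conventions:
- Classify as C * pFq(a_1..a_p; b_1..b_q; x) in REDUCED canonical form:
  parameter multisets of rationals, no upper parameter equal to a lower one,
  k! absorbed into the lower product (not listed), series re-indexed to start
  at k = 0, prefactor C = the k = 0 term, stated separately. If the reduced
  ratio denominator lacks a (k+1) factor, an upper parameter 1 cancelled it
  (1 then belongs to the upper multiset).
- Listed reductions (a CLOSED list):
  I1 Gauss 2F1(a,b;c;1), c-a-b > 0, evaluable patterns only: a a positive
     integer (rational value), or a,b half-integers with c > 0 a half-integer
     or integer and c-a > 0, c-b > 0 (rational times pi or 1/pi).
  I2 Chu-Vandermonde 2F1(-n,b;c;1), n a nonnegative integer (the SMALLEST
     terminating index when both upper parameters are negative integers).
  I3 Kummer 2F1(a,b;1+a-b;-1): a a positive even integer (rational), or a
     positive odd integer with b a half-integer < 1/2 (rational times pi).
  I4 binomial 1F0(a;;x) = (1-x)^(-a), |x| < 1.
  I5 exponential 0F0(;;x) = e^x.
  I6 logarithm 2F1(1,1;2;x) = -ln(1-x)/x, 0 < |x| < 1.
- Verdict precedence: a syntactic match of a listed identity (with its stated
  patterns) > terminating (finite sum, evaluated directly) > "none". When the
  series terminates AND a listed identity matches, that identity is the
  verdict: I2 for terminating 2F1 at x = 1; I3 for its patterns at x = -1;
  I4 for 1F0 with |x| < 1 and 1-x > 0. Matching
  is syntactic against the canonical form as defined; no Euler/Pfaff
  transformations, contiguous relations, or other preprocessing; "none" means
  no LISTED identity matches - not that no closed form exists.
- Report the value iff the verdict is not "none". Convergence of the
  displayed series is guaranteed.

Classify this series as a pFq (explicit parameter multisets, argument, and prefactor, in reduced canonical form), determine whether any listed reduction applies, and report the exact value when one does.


This is \frac{2}{9} * 3F2(-\frac{1}{2}, -\frac{1}{6}, \frac{5}{4}; -\frac{1}{4}, \frac{2}{3}; -\frac{1}{3}) in reduced canonical form. Verdict: none - at argument -\frac{1}{3} the multisets {-\frac{1}{2}, -\frac{1}{6}, \frac{5}{4}} ; {-\frac{1}{4}, \frac{2}{3}} match no listed identity.

First insight: t_0 = \frac{2}{9} here, and the lower running product (prefactor 2/9) is a rising factorial.
Consecutive-term ratio: r(k) = -\frac{1}{3} * (k-\frac{1}{2}) (k-\frac{1}{6}) (k+\frac{5}{4}) / [(k-\frac{1}{4}) (k+\frac{2}{3}) (k+1)] - rational in k, leading ratio -\frac{1}{3}; with t_0 = \frac{2}{9}, classification follows.


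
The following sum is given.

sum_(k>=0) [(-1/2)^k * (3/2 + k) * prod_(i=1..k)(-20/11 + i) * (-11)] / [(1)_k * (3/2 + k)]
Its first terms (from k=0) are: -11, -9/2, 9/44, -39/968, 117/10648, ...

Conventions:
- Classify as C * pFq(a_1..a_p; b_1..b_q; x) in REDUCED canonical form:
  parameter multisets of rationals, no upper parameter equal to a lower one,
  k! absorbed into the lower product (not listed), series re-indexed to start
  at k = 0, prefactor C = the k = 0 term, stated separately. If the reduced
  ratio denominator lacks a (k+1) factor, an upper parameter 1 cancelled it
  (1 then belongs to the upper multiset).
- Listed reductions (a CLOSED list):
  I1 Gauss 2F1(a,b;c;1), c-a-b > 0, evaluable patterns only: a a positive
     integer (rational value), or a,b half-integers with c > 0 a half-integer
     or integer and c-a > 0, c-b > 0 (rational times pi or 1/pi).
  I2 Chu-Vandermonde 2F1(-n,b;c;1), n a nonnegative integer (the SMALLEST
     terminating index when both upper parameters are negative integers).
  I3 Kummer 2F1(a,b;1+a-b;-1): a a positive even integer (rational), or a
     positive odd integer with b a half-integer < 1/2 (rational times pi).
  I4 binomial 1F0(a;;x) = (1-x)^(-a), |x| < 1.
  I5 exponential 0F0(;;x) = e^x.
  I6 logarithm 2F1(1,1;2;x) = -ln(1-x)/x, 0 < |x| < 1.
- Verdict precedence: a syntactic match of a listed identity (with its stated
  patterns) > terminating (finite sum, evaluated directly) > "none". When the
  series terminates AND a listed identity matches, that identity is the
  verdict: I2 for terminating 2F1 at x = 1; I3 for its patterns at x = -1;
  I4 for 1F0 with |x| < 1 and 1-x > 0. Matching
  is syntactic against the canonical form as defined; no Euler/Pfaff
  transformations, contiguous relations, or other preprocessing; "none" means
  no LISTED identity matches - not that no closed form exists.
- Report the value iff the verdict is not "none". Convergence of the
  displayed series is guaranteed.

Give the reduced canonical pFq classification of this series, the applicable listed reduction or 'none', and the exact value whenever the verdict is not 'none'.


Key step: from the first term -11: (1)_k (prefactor -11) is k! itself.
Consecutive-term ratio: r(k) = (-1/2) * (k-9/11) / [(k+1)] - rational in k, leading ratio (-1/2); with t_0 = -11, classification follows.

At argument -1/2: a 1F0 with upper {-9/11}, lower {-}, scaled by C = -11. Verdict: binomial (I4) applies (the 1F0 binomial series: exponent 9/11, x = -1/2). Value: (-11) * (3/2)^(9/11).


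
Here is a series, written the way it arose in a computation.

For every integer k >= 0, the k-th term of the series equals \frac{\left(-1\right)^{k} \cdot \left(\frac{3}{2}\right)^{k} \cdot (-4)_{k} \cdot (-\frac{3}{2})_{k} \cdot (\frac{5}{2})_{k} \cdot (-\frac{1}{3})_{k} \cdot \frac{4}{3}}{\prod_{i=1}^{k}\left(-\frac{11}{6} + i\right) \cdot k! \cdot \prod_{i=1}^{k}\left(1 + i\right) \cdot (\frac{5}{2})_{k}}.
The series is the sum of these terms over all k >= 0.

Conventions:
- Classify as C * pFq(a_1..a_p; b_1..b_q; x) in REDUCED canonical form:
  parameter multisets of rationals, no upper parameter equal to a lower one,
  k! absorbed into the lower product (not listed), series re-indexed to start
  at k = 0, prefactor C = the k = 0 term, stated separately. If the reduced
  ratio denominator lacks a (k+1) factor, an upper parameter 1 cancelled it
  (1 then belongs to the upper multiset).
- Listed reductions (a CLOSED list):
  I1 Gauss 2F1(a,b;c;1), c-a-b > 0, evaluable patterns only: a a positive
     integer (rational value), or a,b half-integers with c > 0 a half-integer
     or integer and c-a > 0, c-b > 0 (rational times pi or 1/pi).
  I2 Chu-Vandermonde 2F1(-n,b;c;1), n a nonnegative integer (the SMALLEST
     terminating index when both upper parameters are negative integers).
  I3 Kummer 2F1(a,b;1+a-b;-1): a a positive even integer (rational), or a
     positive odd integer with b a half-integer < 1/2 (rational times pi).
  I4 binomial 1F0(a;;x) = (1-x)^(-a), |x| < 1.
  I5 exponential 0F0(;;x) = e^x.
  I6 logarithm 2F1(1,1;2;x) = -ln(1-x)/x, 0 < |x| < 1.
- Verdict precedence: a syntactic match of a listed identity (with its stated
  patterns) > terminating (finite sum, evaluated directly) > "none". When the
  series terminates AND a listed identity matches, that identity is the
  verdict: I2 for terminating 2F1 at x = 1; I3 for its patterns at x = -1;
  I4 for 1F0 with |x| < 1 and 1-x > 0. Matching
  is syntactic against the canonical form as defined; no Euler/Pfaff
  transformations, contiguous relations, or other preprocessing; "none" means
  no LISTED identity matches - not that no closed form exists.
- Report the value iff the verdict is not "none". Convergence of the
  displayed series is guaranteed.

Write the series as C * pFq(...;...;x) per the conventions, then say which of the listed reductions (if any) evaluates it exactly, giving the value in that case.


The series (x = -\frac{3}{2}) is 3F2: upper {-4, -\frac{3}{2}, -\frac{1}{3}}, lower {-\frac{5}{6}, 2}, prefactor \frac{4}{3}. Verdict: terminating. With -4 upstairs the series is a 5-term polynomial sum; evaluated term by term. Its exact value is \frac{4457}{1365}.

Key observation: with t_0 = \frac{4}{3}, the lower running product (C = 4/3) is a rising factorial.
Consecutive-term ratio: r(k) = -\frac{3}{2} * (k-4) (k-\frac{3}{2}) (k-\frac{1}{3}) / [(k-\frac{5}{6}) (k+2) (k+1)] ; factor over Q: parameters, x = -\frac{3}{2}, and C = \frac{4}{3}.


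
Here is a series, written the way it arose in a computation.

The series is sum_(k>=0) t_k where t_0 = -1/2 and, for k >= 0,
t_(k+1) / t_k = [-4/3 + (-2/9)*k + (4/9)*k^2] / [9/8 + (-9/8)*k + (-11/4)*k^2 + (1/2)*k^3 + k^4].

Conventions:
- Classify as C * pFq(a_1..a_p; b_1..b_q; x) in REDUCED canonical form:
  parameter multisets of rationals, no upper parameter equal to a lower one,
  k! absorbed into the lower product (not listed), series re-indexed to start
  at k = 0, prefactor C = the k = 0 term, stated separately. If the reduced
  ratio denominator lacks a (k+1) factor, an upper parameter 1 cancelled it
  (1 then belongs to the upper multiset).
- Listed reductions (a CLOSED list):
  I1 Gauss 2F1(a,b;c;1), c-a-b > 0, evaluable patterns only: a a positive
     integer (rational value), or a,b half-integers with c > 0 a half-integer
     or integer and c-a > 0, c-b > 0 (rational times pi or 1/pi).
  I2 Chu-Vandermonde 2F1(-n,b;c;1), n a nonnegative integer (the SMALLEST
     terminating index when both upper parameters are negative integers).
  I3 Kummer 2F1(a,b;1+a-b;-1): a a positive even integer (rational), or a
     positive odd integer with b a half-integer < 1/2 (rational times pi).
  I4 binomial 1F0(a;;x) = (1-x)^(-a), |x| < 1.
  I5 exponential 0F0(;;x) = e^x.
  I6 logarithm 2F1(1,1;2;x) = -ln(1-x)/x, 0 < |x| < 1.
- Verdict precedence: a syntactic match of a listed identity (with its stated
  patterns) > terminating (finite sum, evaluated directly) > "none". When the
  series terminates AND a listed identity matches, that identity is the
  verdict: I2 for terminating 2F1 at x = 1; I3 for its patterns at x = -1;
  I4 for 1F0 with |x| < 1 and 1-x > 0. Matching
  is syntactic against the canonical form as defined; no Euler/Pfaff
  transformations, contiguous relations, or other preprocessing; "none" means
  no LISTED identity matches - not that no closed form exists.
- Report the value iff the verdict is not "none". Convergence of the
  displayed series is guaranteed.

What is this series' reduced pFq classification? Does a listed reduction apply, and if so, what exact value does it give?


Reduced: x = 4/9, 1F2, upper = {-2}, lower = {-3/2, -1/2}, C = -1/2. Verdict: terminating - the sum ends at index 2 because -2 is a negative integer; exact evaluation follows. Exact value: 301/486.

Key step: t_0 being -1/2, cancel k + 3/2 from the displayed ratio first; then C = -1/2, x = 4/9.
Ratio: r(k) = (4/9) * (k-2) / [(k-3/2) (k-1/2) (k+1)] - poly over poly, x = (4/9) from leading terms; C = -1/2 at k = 0.


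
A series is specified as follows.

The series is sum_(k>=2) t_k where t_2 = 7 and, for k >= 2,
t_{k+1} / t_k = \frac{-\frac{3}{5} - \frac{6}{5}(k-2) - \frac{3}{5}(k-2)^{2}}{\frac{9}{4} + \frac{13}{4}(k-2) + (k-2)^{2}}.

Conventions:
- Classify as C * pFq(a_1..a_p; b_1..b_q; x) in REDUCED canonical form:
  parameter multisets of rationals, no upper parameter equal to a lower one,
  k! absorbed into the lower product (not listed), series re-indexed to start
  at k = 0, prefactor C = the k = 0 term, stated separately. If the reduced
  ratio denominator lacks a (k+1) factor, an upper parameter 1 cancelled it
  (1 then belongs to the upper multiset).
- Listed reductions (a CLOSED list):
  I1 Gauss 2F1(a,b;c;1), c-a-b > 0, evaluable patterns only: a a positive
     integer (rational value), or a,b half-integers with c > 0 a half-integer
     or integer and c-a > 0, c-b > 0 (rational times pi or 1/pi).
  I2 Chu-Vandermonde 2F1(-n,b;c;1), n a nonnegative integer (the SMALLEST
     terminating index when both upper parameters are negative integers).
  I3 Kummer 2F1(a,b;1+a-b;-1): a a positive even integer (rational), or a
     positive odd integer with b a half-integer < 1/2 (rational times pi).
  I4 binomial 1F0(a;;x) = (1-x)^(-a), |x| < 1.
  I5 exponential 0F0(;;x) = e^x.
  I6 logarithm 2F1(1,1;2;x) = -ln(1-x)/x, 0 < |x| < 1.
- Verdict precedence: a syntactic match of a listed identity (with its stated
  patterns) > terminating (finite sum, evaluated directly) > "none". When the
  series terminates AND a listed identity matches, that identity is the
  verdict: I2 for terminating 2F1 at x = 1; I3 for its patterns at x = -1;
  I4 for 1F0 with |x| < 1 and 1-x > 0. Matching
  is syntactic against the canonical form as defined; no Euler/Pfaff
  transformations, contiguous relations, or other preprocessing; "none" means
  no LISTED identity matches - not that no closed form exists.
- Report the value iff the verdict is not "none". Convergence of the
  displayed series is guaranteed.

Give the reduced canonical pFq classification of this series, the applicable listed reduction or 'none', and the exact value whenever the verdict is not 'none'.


Prefactor 7, argument -\frac{3}{5}: 2F1 with upper {1, 1} over lower {\frac{9}{4}}. Verdict: none. No listed pattern accepts 2F1(1, 1; \frac{9}{4}; -\frac{3}{5}).

Key observation: t_0 being 7, the expanded ratio factors over Q; C = 7, roots give parameters.
Step ratio: r(k) = -\frac{3}{5} * (k+1) (k+1) / [(k+\frac{9}{4}) (k+1)] - rational in k, leading ratio -\frac{3}{5}; with t_0 = 7, classification follows.


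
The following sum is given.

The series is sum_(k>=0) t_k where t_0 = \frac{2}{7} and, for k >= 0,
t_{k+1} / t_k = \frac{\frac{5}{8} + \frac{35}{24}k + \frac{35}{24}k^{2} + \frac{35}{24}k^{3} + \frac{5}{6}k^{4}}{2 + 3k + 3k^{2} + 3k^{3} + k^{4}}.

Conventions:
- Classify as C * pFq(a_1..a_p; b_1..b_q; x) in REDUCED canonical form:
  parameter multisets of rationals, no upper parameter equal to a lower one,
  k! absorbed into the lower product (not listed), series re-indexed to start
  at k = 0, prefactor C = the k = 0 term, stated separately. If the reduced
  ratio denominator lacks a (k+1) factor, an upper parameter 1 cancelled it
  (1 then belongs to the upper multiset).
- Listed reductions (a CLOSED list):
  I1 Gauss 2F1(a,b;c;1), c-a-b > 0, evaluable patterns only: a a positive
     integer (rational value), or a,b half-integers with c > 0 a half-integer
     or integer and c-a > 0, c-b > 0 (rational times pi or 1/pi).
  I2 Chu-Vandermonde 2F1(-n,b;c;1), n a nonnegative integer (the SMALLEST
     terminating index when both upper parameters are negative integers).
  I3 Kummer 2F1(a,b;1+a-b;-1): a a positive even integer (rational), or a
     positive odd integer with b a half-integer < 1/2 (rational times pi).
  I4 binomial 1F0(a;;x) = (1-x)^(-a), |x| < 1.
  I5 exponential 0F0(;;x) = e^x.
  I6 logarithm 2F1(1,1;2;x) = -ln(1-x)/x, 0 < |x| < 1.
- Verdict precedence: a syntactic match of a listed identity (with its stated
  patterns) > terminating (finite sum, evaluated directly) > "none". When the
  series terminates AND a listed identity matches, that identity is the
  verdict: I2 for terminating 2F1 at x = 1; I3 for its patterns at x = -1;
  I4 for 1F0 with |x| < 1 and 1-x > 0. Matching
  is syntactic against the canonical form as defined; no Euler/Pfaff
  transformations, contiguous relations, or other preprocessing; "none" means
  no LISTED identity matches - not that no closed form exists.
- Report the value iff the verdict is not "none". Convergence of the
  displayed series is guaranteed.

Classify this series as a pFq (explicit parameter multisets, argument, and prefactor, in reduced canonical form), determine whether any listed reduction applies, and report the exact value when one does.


Structural cue: from the first term \frac{2}{7}: cancel k^2 + 1 from the displayed ratio first; then C = 2/7, x = 5/6.
Adjacent-term ratio: r(k) = \frac{5}{6} * (k+\frac{3}{4}) (k+1) / [(k+2) (k+1)] - rational in k, leading ratio \frac{5}{6}; with t_0 = \frac{2}{7}, classification follows.

With C = \frac{2}{7}: the canonical form is 2F1(\frac{3}{4}, 1; 2; \frac{5}{6}). Verdict: none. A 2F1 with upper {\frac{3}{4}, 1} fits none of I1-I6 at x = \frac{5}{6}; the sum runs forever.


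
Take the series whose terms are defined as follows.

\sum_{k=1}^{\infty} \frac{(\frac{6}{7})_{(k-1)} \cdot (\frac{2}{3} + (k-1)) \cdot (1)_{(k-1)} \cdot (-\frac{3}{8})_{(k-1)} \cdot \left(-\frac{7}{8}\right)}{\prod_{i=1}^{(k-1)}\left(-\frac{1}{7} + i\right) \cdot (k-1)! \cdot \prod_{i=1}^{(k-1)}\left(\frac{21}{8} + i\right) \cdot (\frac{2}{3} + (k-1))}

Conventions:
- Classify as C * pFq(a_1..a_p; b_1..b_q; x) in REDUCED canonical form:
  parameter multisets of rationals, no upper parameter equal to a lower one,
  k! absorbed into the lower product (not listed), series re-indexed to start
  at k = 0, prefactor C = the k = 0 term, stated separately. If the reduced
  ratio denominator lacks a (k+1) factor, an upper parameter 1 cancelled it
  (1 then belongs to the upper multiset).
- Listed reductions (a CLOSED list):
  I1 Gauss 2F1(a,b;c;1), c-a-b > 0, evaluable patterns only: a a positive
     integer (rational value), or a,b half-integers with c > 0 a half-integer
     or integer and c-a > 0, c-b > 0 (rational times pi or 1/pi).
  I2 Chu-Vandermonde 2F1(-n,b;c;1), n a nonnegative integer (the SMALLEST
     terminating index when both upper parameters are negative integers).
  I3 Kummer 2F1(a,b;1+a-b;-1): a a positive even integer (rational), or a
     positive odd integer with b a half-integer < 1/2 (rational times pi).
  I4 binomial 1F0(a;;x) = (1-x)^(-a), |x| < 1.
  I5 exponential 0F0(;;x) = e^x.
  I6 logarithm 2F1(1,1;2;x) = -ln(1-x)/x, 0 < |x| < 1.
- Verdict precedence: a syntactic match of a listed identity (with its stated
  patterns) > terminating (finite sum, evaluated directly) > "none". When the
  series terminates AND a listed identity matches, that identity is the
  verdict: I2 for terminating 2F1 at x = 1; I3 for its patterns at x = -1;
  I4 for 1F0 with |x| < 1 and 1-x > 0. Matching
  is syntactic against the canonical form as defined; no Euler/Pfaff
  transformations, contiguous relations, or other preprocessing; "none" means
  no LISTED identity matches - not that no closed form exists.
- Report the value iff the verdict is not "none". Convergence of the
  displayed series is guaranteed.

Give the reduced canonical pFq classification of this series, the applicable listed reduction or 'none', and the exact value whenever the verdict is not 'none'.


Key step: x = 1 and the lower running product (prefactor -7/8) is a rising factorial.
Term ratio: r(k) = 1 * (k-\frac{3}{8}) (k+1) / [(k+\frac{29}{8}) (k+1)] ; factor over Q: parameters, x = 1, and C = -\frac{7}{8}.

Prefactor -\frac{7}{8}, argument 1: 2F1 with upper {-\frac{3}{8}, 1} over lower {\frac{29}{8}}. Verdict: Gauss (I1, integer-parameter pattern) fires (x = 1: the Gamma ratio telescopes since c-a-b = 3 > 0 and a = 1 in Z>0). Exact value: -\frac{49}{64}.


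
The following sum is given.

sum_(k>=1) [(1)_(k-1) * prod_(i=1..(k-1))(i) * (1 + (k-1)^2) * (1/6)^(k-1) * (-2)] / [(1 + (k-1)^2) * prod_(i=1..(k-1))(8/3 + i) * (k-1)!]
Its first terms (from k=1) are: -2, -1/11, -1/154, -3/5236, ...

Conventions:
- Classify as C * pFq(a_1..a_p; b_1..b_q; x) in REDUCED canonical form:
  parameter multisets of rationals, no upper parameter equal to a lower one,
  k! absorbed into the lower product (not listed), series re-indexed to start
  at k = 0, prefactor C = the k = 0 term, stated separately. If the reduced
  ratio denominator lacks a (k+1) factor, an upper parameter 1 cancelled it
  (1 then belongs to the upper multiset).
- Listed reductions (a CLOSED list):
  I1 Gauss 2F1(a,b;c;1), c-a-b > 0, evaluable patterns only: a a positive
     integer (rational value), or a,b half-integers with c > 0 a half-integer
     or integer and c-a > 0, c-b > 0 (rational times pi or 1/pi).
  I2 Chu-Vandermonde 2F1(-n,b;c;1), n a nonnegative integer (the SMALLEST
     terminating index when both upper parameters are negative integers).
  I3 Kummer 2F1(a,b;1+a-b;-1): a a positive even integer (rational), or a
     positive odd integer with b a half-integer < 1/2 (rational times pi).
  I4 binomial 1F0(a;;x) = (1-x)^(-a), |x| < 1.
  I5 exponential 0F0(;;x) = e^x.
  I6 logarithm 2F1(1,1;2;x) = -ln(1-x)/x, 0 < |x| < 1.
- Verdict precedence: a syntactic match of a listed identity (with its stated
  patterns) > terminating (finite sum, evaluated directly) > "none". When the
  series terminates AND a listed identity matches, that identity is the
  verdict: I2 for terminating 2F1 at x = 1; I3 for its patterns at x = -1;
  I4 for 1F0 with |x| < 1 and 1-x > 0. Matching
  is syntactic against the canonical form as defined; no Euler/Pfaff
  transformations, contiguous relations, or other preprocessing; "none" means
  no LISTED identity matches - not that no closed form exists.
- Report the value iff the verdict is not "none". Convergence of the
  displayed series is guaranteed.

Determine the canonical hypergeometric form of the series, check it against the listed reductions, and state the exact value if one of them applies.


With C = -2: the canonical form is 2F1(1, 1; 11/3; 1/6). Verdict: none - at argument 1/6 the multisets {1, 1} ; {11/3} match no listed identity.

First insight: t_0 being -2, the factor k^2 + 1 cancels (top and bottom), leaving C = -2, x = 1/6.
Adjacent-term ratio: r(k) = (1/6) * (k+1) (k+1) / [(k+11/3) (k+1)] - rational; roots negated = parameters, x = (1/6), C = -2.


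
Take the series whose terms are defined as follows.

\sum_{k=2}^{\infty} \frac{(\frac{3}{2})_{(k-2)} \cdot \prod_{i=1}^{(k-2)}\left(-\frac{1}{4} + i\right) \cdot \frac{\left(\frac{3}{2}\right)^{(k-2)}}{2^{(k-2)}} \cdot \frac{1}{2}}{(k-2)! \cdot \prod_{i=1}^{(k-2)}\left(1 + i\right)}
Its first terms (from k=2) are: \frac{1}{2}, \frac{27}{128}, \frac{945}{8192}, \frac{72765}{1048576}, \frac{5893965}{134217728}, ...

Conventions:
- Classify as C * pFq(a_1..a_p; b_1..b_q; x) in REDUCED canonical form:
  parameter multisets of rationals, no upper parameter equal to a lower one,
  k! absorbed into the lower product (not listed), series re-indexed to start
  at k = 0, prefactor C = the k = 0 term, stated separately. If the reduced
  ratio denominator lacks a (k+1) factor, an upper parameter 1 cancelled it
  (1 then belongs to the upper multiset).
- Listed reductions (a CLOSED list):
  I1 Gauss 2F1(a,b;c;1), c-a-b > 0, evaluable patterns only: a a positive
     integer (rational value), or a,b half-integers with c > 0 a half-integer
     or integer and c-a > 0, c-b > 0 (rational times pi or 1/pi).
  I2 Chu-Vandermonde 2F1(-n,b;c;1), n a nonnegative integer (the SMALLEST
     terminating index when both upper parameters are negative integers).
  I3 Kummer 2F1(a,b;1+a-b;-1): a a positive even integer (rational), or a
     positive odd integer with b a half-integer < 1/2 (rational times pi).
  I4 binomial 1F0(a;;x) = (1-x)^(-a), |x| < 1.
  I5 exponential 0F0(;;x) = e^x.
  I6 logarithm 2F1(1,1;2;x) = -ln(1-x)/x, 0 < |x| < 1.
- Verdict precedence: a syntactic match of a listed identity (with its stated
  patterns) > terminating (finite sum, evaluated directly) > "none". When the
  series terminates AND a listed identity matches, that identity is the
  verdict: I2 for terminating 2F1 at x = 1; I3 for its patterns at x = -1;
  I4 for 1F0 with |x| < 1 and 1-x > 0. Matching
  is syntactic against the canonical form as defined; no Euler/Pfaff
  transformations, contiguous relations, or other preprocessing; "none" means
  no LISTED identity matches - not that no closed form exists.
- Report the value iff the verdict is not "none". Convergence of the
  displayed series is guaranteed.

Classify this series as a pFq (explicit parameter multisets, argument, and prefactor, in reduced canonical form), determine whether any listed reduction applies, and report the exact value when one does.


Classification (C = \frac{1}{2}): 2F1 with upper {\frac{3}{4}, \frac{3}{2}}, lower {2}, argument x = \frac{3}{4}. Verdict: none here - no I1-I6 shape fits x = \frac{3}{4} with lower {2}.

Key observation: from the first term \frac{1}{2}: the two k-th powers (C = 1/2, x = 3/4) combine into one argument.
Step ratio: r(k) = \frac{3}{4} * (k+\frac{3}{4}) (k+\frac{3}{2}) / [(k+2) (k+1)] - poly over poly, x = \frac{3}{4} from leading terms; C = \frac{1}{2} at k = 0.


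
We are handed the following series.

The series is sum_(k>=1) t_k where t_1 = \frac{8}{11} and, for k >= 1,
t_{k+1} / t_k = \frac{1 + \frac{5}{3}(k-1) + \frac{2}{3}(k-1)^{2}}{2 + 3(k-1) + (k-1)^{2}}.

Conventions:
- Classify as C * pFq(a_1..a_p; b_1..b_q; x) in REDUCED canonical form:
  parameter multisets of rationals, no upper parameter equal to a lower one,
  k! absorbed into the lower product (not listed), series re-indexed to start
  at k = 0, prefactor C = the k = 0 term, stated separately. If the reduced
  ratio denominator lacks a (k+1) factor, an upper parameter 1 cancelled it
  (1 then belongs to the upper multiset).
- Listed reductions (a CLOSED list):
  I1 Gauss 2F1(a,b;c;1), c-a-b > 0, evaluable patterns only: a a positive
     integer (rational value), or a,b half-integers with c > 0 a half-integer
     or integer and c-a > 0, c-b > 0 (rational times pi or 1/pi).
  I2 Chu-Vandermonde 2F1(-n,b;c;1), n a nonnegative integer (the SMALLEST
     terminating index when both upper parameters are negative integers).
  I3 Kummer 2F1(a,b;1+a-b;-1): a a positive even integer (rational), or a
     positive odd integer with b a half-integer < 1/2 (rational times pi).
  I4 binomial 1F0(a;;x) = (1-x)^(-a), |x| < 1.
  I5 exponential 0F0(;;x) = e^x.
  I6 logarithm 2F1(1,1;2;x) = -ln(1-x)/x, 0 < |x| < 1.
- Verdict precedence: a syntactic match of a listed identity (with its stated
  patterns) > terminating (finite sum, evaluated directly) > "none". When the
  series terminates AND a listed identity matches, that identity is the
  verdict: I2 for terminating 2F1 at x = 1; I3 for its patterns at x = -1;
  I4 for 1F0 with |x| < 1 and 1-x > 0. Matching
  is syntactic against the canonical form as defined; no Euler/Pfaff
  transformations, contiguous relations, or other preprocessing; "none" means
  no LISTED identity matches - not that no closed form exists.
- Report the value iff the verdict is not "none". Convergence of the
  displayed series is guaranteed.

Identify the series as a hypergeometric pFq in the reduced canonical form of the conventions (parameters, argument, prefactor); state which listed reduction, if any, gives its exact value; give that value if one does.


x = \frac{2}{3} here; the reduced form reads 2F1, upper {1, \frac{3}{2}}, lower {2}, C = \frac{8}{11}. Verdict: none. No listed pattern accepts 2F1(1, \frac{3}{2}; 2; \frac{2}{3}).

Structural cue: x = \frac{2}{3} and roots of the ratio polynomials (C = 8/11) are the negated parameters.
Adjacent-term ratio: r(k) = \frac{2}{3} * (k+1) (k+\frac{3}{2}) / [(k+2) (k+1)] - rational in k, leading ratio \frac{2}{3}; with t_0 = \frac{8}{11}, classification follows.
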